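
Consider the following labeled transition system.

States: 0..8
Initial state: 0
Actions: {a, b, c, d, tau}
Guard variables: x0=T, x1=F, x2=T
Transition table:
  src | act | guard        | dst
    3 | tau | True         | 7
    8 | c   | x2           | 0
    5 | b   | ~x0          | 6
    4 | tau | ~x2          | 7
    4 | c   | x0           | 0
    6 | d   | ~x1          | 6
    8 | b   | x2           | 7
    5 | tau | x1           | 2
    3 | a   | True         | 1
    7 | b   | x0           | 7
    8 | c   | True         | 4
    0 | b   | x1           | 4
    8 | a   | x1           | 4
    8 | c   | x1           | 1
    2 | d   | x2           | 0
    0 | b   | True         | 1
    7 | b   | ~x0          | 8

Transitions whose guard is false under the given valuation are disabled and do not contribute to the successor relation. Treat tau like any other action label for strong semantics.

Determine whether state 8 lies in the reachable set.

Answer: UNREACHABLE

Analysis:
10 transition(s) survive guard evaluation.
depth 0: {0}
depth 1: {1}  now seen {0,1}
Reachable = {0,1}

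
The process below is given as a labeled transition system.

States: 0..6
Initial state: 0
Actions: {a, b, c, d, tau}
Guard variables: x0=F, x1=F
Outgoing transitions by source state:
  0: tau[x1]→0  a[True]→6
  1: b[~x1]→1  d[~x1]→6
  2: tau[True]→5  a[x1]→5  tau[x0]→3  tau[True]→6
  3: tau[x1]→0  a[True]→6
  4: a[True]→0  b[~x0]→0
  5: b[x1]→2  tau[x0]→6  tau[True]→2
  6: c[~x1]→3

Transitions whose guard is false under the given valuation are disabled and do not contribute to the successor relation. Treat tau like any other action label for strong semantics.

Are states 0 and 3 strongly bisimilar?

Answer: BISIMILAR

Analysis:
Refine partition for ~:
  π0 = {{0,1,2,3,4,5,6}}
  π1 = {{0,3},{1},{2,5},{4},{6}}
  π2 = {{0,3},{1},{2},{4},{5},{6}}
6 equivalence class(es) (converged in 3)
[0]={0,3}  [3]={0,3}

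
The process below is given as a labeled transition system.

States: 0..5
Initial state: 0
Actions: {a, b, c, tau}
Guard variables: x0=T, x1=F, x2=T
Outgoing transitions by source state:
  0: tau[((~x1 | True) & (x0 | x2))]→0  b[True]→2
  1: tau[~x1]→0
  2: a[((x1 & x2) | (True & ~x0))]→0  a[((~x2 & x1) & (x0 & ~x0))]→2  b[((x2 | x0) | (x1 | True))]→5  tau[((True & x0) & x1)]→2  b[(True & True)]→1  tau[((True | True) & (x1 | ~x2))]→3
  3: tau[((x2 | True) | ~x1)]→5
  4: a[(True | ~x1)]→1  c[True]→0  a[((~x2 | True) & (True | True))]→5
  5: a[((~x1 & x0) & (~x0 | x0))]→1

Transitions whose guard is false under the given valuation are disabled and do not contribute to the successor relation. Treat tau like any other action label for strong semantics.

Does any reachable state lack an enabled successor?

Answer: DEADLOCK-FREE

Working:
R = {0,1,2,5}
  0: b→2  tau→0  [deg 2]
  1: tau→0  [deg 1]
  2: b→1  b→5  [deg 2]
  5: a→1  [deg 1]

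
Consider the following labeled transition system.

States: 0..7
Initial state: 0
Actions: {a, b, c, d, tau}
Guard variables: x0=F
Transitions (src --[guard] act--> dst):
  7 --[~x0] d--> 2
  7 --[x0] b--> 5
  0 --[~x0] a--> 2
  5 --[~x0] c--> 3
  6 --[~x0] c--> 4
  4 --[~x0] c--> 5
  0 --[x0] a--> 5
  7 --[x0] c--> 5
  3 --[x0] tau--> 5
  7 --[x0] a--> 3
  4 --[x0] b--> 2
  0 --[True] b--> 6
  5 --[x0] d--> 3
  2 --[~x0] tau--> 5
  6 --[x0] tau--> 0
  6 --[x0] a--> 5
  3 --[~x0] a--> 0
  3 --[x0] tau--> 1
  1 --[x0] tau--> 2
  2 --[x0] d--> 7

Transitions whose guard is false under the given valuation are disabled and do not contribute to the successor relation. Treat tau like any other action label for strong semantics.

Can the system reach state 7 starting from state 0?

Guard filter leaves 8 enabled edge(s).
depth 0: {0}
depth 1: {2,6}  now seen {0,2,6}
depth 2: {4,5}  now seen {0,2,4,5,6}
depth 3: {3}  now seen {0,2,3,4,5,6}
Reach set: {0,2,3,4,5,6}

Answer: UNREACHABLE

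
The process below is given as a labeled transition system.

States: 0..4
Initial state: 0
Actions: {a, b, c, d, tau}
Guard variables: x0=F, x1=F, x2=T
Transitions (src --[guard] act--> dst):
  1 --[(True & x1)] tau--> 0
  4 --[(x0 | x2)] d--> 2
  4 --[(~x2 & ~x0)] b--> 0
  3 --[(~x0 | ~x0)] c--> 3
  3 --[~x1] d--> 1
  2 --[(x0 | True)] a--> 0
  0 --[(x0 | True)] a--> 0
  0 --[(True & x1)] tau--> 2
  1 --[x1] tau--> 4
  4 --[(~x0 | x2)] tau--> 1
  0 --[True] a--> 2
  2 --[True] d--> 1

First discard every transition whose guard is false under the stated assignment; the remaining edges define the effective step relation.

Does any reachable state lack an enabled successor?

Answer: DEADLOCK at state 1

Analysis:
Reach set: {0,1,2}
  0: a→0  a→2  [2 exit(s)]
  1: ∅  [no exit]
  2: a→0  d→1  [2 exit(s)]
witness 1: a·d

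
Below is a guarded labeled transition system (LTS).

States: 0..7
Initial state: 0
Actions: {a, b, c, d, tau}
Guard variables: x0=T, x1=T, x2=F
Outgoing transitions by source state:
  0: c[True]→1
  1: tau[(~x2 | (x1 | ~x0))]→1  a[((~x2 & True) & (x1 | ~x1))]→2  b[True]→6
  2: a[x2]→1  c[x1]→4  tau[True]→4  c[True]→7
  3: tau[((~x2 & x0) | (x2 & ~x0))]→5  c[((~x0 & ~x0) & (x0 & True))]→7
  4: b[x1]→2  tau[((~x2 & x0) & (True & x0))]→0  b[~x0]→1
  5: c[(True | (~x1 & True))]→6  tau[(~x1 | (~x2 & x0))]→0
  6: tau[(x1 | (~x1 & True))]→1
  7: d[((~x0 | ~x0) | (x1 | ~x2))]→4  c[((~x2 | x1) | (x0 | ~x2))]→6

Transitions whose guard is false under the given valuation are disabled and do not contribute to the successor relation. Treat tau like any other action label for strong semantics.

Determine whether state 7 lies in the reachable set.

Answer: REACHABLE

Analysis:
15 transition(s) survive guard evaluation.
depth 0: {0}
depth 1: {1}  total {0,1}
depth 2: {2,6}  total {0,1,2,6}
depth 3: {4,7}  total {0,1,2,4,6,7}
Reach set: {0,1,2,4,6,7}
witness 7: c·a·c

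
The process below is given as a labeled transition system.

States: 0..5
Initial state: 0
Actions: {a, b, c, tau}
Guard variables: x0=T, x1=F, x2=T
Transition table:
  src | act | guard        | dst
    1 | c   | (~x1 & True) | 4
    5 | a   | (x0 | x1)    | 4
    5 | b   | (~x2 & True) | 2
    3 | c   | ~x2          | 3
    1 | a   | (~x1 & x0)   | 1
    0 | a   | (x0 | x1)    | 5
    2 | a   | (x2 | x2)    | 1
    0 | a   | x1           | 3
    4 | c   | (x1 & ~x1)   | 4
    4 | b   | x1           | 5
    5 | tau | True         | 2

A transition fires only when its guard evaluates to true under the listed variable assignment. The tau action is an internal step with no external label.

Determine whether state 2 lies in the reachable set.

6 transition(s) survive guard evaluation.
depth 0: {0}
depth 1: {5}  now seen {0,5}
depth 2: {2,4}  now seen {0,2,4,5}
depth 3: {1}  now seen {0,1,2,4,5}
R = {0,1,2,4,5}
trace reaching 2: a·tau

Answer: REACHABLE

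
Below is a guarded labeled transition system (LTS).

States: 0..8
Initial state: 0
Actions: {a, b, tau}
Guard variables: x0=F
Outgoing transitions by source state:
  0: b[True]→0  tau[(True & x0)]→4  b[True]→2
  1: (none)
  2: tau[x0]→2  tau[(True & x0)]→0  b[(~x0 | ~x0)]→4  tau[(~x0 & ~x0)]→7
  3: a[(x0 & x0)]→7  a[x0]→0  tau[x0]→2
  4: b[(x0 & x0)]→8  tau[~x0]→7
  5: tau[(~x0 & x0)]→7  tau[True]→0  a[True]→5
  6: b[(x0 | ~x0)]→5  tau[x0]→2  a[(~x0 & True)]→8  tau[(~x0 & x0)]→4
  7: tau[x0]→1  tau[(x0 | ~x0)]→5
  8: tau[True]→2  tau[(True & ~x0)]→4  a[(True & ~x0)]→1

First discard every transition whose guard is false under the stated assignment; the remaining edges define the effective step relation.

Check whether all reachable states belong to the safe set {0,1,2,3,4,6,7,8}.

Answer: INVARIANT VIOLATED at state 5

Analysis:
Safe = {0,1,2,3,4,6,7,8}
Reachable = {0,2,4,5,7}
  0: ✓
  2: ✓
  4: ✓
  5: ✗ unsafe
  7: ✓
reach 5 via b·tau·tau — violates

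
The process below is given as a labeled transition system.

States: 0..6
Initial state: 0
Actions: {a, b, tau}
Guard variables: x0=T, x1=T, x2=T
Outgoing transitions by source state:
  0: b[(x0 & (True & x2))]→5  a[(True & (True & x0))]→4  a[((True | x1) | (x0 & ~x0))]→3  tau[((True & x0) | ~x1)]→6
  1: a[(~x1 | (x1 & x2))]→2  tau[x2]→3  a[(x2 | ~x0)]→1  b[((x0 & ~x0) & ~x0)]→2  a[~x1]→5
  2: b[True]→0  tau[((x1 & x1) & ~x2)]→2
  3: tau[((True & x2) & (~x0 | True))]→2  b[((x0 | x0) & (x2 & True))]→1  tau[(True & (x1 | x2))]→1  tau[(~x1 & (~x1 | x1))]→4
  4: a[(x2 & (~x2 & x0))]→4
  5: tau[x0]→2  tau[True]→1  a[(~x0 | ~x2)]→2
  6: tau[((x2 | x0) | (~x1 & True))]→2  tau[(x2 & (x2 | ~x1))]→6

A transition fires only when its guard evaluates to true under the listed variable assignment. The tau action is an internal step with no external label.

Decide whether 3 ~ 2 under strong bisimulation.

Answer: NOT BISIMILAR

Working:
Bisimulation quotient by refinement:
  π0 = {{0,1,2,3,4,5,6}}
  π1 = {{0},{1},{2},{3},{4},{5,6}}
  π2 = {{0},{1},{2},{3},{4},{5},{6}}
7 equivalence class(es) (converged in 3)
class of 3: {3}; class of 2: {2}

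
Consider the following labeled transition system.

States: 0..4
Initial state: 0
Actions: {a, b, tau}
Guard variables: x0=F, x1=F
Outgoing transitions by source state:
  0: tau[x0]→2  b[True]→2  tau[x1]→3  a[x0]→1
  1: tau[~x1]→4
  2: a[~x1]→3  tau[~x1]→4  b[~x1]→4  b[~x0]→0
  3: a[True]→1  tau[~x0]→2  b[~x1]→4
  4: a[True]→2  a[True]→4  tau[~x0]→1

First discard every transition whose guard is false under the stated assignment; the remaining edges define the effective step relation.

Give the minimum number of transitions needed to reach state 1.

BFS to 1:
  Layer 0: {0}
  Layer 1: {2}
  Layer 2: {3,4}
  Layer 3: {1}
first hit 1 at d=3 via b·a·a

Answer: 3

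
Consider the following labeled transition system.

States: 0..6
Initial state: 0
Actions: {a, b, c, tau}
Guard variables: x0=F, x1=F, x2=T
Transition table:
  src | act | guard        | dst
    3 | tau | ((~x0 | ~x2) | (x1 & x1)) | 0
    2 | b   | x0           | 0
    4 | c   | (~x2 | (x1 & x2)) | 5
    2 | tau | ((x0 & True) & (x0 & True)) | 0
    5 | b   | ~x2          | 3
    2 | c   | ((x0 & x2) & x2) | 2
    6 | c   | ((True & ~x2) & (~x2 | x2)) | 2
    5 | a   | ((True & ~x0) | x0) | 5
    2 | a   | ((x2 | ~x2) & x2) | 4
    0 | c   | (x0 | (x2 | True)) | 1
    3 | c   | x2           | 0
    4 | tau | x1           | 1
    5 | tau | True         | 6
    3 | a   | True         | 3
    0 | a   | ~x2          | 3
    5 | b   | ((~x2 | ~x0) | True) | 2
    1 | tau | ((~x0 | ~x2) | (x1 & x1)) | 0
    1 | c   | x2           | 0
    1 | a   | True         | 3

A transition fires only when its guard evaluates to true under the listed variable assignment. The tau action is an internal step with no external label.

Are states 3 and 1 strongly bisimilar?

Refine partition for ~:
  round 0: {{0,1,2,3,4,5,6}}
  round 1: {{0},{1,3},{2},{4,6},{5}}
stable after 2 split(s): 5 block(s)
[3]={1,3}  [1]={1,3}

Answer: BISIMILAR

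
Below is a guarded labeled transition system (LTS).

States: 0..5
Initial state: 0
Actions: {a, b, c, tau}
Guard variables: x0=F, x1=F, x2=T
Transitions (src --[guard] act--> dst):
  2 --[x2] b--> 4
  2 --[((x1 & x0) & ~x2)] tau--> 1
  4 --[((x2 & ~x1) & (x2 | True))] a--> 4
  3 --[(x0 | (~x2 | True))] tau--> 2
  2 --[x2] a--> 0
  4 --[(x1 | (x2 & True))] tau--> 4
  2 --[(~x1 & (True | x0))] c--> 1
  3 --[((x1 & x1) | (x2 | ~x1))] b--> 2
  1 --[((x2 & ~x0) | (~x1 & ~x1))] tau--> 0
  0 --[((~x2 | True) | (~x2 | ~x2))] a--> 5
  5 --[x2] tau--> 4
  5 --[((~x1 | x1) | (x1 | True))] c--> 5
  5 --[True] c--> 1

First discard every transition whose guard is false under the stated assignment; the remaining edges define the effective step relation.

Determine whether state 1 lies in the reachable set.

After dropping false guards: 12 live edges.
depth 0: {0}
depth 1: {5}  total {0,5}
depth 2: {1,4}  total {0,1,4,5}
Reachable = {0,1,4,5}
Path to 1: a·c

Answer: REACHABLE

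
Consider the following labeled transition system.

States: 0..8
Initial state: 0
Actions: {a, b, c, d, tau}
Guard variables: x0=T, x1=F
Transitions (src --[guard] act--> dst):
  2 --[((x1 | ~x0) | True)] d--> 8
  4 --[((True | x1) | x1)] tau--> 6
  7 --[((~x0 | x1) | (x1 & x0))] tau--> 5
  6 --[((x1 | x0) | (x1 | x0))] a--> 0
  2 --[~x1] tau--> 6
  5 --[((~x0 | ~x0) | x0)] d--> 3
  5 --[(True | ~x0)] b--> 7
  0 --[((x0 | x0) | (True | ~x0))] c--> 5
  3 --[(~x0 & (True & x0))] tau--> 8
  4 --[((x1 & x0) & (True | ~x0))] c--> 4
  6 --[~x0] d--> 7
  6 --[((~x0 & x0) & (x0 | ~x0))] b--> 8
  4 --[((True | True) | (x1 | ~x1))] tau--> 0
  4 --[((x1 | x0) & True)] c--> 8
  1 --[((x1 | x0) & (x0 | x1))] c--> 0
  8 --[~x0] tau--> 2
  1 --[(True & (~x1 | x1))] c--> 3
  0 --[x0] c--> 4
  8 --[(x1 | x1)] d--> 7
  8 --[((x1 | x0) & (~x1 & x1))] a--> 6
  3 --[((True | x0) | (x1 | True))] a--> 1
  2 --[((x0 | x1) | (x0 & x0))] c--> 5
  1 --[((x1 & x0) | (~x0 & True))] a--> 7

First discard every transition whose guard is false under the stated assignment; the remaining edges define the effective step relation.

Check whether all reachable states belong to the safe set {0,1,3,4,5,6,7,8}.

Safe = {0,1,3,4,5,6,7,8}
Reach set: {0,1,3,4,5,6,7,8}
  0: safe
  1: safe
  3: safe
  4: safe
  5: safe
  6: safe
  7: safe
  8: safe

Answer: INVARIANT HOLDS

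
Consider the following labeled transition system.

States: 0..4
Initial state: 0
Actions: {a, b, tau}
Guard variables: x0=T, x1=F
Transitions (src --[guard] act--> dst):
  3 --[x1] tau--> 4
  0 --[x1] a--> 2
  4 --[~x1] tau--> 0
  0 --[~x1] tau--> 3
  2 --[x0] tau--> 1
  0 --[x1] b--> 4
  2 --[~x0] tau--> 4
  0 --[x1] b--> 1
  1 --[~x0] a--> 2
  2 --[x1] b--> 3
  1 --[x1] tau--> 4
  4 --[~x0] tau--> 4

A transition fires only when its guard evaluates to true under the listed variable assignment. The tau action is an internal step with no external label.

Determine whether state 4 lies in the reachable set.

Answer: UNREACHABLE

Analysis:
3 transition(s) survive guard evaluation.
L0 = {0}
L1 = {3}  cumulative {0,3}
Reachable = {0,3}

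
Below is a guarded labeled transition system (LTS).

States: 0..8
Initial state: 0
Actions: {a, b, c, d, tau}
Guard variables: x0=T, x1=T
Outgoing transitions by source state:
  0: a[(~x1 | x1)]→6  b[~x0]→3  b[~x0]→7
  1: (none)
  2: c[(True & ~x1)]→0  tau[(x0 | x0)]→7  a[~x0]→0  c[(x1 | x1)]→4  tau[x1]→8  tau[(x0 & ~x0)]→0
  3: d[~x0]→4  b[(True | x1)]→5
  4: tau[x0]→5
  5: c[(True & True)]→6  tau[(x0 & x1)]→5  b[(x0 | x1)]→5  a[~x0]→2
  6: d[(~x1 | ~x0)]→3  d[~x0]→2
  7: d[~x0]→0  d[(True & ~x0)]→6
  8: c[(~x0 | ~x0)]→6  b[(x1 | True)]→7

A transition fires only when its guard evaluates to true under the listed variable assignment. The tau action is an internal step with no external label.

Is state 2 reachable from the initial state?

After dropping false guards: 10 live edges.
L0 = {0}
L1 = {6}  cumulative {0,6}
Reachable = {0,6}

Answer: UNREACHABLE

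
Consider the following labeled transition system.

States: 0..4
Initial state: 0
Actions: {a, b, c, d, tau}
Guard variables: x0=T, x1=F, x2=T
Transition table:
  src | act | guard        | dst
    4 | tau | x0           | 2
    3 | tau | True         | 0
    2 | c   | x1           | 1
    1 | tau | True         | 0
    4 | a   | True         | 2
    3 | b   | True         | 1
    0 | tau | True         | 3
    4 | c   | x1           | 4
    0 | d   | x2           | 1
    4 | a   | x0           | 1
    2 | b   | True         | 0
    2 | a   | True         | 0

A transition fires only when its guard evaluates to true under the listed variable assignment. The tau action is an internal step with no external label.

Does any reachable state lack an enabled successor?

Answer: DEADLOCK-FREE

Trace:
Reachable = {0,1,3}
  0: d→1  tau→3  [2 exit(s)]
  1: tau→0  [1 exit(s)]
  3: b→1  tau→0  [2 exit(s)]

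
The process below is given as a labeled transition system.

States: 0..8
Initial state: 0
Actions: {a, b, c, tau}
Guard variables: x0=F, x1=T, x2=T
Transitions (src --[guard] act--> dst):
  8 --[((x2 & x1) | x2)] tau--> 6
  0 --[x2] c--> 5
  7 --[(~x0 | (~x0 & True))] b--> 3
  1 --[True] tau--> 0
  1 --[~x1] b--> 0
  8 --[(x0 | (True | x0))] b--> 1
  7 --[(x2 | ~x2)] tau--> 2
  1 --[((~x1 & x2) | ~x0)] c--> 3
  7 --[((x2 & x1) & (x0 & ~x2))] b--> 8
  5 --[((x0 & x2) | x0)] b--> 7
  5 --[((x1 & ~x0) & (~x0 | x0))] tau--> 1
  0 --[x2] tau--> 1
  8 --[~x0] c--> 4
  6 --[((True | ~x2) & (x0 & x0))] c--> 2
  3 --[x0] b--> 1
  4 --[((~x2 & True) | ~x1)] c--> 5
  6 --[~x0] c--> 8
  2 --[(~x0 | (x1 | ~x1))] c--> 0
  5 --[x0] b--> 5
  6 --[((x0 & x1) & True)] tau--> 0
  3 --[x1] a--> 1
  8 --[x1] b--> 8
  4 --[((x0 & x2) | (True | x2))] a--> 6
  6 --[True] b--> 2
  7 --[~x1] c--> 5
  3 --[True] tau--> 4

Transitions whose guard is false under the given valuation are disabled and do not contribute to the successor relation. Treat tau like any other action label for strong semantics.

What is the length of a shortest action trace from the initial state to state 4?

Answer: 3

Working:
Breadth-first toward 4:
  depth 0: {0}
  depth 1: {1,5}
  depth 2: {3}
  depth 3: {4}
first hit 4 at d=3 via tau·c·tau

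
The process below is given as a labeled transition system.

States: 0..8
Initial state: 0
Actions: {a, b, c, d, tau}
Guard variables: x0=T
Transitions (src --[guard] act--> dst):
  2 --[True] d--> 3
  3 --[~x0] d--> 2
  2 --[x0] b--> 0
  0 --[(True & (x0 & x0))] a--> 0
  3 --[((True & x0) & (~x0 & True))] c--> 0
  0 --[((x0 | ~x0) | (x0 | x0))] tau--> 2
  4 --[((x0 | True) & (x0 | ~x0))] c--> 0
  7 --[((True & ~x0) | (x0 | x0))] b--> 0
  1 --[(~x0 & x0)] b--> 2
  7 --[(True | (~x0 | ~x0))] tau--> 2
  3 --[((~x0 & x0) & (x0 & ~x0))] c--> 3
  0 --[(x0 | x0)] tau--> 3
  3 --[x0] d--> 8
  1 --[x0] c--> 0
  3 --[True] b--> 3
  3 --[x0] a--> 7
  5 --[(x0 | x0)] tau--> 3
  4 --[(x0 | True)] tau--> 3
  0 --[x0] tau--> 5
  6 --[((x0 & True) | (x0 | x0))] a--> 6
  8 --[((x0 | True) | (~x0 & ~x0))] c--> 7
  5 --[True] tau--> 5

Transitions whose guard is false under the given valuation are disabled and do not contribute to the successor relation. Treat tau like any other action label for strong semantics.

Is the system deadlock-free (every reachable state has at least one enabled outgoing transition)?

Answer: DEADLOCK-FREE

Analysis:
Reachable = {0,2,3,5,7,8}
  0: a→0  tau→2  tau→3  tau→5  [4 exit(s)]
  2: b→0  d→3  [2 exit(s)]
  3: a→7  b→3  d→8  [3 exit(s)]
  5: tau→3  tau→5  [2 exit(s)]
  7: b→0  tau→2  [2 exit(s)]
  8: c→7  [1 exit(s)]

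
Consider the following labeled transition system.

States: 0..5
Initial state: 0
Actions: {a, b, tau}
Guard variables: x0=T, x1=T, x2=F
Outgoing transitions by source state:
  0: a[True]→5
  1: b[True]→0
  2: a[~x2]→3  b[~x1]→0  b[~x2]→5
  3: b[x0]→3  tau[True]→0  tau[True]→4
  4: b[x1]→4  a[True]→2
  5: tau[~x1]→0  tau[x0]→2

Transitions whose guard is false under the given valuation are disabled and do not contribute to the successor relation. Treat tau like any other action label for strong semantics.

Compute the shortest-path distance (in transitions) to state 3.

Breadth-first toward 3:
  Layer 0: {0}
  Layer 1: {5}
  Layer 2: {2}
  Layer 3: {3}
3 enters at depth 3; path a·tau·a

Answer: 3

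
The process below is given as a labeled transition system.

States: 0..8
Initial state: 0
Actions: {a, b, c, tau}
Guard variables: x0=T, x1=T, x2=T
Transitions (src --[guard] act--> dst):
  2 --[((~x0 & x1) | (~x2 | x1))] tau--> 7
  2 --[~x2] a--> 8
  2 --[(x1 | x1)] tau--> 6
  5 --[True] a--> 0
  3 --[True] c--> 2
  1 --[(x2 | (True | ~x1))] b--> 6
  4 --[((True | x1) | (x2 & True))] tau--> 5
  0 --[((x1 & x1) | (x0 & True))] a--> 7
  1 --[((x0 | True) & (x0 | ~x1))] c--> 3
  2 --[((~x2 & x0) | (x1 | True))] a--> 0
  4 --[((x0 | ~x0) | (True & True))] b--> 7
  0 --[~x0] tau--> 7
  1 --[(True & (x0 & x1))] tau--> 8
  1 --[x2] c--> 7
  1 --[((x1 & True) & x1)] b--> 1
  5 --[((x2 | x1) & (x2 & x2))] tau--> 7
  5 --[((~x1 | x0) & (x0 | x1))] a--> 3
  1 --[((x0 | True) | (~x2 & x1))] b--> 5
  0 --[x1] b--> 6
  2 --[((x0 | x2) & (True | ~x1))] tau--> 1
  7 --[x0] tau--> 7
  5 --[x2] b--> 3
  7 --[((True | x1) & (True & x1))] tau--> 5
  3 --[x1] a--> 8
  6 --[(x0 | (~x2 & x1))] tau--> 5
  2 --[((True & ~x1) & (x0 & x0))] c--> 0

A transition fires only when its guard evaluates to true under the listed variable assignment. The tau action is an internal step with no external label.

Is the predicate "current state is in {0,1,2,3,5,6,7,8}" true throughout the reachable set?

Inv-set: {0,1,2,3,5,6,7,8}
R = {0,1,2,3,5,6,7,8}
  0: ok
  1: ok
  2: ok
  3: ok
  5: ok
  6: ok
  7: ok
  8: ok

Answer: INVARIANT HOLDS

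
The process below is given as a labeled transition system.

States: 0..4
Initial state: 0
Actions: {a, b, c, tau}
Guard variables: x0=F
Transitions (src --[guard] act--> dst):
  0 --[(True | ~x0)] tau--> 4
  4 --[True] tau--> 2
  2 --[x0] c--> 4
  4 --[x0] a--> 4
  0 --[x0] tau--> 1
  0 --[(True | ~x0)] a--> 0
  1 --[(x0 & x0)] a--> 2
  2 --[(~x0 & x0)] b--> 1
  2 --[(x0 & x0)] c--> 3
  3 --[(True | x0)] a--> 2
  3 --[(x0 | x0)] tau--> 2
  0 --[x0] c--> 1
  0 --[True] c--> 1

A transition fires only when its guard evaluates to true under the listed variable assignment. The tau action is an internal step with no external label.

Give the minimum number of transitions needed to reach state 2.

Answer: 2

Working:
BFS to 2:
  Layer 0: {0}
  Layer 1: {1,4}
  Layer 2: {2}
2 enters at depth 2; path tau·tau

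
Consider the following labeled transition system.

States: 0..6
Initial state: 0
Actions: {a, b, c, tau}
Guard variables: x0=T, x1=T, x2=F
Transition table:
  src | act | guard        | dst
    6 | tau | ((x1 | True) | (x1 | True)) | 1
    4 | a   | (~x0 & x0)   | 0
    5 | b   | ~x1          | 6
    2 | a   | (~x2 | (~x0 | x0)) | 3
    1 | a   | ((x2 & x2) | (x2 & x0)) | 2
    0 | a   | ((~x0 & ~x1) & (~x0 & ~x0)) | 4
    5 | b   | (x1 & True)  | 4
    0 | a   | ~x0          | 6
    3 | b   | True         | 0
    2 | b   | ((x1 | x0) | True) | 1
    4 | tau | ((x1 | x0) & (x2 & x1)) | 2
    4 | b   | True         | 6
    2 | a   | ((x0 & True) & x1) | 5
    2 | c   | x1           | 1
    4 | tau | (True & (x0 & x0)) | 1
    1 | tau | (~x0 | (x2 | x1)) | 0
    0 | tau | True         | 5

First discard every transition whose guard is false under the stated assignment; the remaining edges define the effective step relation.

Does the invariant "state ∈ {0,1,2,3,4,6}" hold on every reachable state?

Inv-set: {0,1,2,3,4,6}
Reachable = {0,1,4,5,6}
  0: ok
  1: ok
  4: ok
  5: outside
  6: ok
witness against invariant: tau → 5

Answer: INVARIANT VIOLATED at state 5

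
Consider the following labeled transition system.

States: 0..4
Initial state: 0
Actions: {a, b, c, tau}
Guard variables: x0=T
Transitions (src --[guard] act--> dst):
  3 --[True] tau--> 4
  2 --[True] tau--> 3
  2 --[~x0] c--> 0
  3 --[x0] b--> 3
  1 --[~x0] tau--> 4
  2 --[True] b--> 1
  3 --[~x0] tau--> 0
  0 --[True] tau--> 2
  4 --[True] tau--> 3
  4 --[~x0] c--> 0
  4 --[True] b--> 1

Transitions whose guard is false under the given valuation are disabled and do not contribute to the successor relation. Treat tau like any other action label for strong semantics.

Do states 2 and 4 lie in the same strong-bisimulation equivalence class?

Bisimulation quotient by refinement:
  round 0: {{0,1,2,3,4}}
  round 1: {{0},{1},{2,3,4}}
  round 2: {{0},{1},{2,4},{3}}
Fixed point at round 3; 4 class(es).
2∈{2,4}, 4∈{2,4}

Answer: BISIMILAR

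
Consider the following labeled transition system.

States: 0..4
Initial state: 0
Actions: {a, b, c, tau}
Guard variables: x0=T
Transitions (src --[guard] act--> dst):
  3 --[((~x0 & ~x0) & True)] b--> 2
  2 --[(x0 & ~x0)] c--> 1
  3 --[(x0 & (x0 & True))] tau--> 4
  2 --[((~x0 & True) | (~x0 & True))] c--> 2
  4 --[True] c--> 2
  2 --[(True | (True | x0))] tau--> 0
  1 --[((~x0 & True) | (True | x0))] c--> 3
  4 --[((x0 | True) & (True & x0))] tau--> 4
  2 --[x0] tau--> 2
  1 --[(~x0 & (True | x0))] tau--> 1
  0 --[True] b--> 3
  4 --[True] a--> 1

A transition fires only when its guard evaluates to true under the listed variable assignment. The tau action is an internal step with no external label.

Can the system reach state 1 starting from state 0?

Answer: REACHABLE

Working:
Guard filter leaves 8 enabled edge(s).
depth 0: {0}
depth 1: {3}  total {0,3}
depth 2: {4}  total {0,3,4}
depth 3: {1,2}  total {0,1,2,3,4}
Reach set: {0,1,2,3,4}
Path to 1: b·tau·a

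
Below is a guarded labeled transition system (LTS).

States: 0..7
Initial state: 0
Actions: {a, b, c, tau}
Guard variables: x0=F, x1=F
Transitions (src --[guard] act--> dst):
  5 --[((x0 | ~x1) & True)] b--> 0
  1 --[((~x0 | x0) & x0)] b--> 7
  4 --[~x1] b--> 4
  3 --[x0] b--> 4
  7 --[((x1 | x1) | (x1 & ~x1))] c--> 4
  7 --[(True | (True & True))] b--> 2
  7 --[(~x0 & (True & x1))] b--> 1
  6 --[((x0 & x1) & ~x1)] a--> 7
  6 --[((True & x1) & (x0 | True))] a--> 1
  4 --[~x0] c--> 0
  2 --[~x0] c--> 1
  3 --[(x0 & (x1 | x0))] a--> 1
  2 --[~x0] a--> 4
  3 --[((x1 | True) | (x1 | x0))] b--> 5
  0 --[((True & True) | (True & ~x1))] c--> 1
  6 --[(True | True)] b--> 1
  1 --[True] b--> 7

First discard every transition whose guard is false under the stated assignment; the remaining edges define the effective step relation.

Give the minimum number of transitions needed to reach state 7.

Layered search for 7:
  L0 = {0}
  L1 = {1}
  L2 = {7}
depth(7)=2, e.g. c·b

Answer: 2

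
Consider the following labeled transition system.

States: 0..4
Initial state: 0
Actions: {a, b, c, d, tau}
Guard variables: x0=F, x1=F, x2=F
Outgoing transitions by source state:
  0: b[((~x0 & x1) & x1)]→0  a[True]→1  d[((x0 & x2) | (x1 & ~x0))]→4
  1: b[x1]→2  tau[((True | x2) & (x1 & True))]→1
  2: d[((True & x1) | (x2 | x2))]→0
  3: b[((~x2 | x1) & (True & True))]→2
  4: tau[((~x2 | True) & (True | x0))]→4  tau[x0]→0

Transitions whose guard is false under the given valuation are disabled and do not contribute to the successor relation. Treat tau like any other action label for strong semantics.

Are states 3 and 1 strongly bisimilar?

Compute ~ classes (split until stable):
  round 0: {{0,1,2,3,4}}
  round 1: {{0},{1,2},{3},{4}}
4 equivalence class(es) (converged in 2)
3∈{3}, 1∈{1,2}

Answer: NOT BISIMILAR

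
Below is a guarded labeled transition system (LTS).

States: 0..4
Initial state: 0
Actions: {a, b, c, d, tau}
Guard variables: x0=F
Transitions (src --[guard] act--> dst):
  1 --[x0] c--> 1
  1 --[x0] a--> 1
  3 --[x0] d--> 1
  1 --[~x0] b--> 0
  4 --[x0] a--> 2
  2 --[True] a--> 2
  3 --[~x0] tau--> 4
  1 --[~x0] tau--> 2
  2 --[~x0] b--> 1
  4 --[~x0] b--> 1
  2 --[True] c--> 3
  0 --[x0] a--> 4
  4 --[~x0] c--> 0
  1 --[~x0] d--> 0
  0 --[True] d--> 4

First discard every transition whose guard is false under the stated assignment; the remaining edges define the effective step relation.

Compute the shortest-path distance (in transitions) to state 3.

Answer: 4

Analysis:
BFS to 3:
  Layer 0: {0}
  Layer 1: {4}
  Layer 2: {1}
  Layer 3: {2}
  Layer 4: {3}
depth(3)=4, e.g. d·b·tau·c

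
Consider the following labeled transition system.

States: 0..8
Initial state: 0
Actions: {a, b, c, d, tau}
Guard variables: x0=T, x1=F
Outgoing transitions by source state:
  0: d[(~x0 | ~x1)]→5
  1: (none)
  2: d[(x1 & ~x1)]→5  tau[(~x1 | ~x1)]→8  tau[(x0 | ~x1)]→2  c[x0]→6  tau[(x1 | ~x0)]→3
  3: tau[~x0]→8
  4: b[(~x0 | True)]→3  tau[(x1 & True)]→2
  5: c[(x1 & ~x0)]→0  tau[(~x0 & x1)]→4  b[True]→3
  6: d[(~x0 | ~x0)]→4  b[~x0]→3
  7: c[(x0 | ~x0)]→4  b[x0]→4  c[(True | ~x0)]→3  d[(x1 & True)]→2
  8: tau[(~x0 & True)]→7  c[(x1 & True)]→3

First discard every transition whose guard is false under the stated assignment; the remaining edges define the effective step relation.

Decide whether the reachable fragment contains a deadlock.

R = {0,3,5}
  0: d→5  [deg 1]
  3: ∅  [deadlock]
  5: b→3  [deg 1]
trace reaching 3: d·b

Answer: DEADLOCK at state 3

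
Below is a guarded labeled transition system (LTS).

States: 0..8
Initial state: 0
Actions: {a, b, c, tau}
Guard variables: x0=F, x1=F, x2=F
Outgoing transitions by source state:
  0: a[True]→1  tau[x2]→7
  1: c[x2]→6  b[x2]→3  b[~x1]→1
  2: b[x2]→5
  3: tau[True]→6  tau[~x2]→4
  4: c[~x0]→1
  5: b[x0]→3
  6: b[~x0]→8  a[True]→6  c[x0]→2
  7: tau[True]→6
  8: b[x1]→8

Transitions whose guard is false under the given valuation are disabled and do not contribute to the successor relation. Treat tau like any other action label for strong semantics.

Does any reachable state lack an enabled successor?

R = {0,1}
  0: a→1  [1 out]
  1: b→1  [1 out]

Answer: DEADLOCK-FREE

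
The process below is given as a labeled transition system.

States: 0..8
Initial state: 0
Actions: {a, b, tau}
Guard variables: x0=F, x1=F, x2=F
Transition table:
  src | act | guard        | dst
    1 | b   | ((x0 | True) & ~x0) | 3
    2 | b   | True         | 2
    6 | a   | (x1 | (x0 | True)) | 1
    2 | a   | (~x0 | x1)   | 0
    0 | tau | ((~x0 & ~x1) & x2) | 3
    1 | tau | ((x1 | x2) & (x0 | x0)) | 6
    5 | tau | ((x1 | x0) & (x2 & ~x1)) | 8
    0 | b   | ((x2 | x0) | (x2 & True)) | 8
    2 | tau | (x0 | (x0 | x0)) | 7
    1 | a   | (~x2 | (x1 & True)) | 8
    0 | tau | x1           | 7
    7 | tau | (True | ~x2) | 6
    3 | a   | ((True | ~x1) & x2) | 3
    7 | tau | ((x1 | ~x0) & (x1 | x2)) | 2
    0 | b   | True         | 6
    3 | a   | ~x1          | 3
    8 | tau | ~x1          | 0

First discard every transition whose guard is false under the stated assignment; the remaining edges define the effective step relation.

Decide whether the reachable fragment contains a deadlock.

Answer: DEADLOCK-FREE

Trace:
Reach set: {0,1,3,6,8}
  0: b→6  [1 out]
  1: a→8  b→3  [2 out]
  3: a→3  [1 out]
  6: a→1  [1 out]
  8: tau→0  [1 out]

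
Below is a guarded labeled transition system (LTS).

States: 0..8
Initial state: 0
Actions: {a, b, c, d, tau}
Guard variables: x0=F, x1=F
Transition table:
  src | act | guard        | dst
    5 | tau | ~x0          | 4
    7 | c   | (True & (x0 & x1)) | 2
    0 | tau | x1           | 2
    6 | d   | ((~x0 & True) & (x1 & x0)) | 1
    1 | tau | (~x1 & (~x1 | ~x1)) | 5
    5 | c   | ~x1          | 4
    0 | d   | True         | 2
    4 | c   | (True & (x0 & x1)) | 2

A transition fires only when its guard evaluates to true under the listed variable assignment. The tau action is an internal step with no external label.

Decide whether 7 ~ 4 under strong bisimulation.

Bisimulation quotient by refinement:
  π0 = {{0,1,2,3,4,5,6,7,8}}
  π1 = {{0},{1},{2,3,4,6,7,8},{5}}
stable after 2 split(s): 4 block(s)
[7]={2,3,4,6,7,8}  [4]={2,3,4,6,7,8}

Answer: BISIMILAR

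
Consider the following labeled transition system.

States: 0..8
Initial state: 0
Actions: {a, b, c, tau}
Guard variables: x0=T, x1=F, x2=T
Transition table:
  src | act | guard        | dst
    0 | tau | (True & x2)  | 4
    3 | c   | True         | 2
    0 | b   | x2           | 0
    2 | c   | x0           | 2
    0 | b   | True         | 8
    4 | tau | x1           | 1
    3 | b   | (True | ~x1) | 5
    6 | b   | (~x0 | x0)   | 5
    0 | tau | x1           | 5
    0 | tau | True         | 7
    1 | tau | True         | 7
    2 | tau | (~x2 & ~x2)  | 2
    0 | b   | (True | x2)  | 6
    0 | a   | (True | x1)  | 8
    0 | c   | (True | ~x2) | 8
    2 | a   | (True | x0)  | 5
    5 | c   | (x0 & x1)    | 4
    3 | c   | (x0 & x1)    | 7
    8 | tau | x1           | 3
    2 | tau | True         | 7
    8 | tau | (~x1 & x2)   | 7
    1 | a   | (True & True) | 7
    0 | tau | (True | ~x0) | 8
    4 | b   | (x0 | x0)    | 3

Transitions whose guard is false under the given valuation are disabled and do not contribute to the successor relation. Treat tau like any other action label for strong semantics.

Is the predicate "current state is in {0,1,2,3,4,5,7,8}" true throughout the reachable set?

Answer: INVARIANT VIOLATED at state 6

Working:
Safe = {0,1,2,3,4,5,7,8}
Reach set: {0,2,3,4,5,6,7,8}
  0: ✓
  2: ✓
  3: ✓
  4: ✓
  5: ✓
  6: outside
  7: ✓
  8: ✓
reach 6 via b — violates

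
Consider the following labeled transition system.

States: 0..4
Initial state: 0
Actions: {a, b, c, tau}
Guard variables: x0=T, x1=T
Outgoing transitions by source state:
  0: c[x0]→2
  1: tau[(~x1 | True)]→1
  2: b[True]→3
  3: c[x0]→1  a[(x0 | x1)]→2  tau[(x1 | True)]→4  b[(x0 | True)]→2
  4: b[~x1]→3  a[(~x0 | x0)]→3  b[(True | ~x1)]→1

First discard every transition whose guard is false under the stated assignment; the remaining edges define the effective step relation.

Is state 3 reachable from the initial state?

9 transition(s) survive guard evaluation.
depth 0: {0}
depth 1: {2}  now seen {0,2}
depth 2: {3}  now seen {0,2,3}
depth 3: {1,4}  now seen {0,1,2,3,4}
Reach set: {0,1,2,3,4}
trace reaching 3: c·b

Answer: REACHABLE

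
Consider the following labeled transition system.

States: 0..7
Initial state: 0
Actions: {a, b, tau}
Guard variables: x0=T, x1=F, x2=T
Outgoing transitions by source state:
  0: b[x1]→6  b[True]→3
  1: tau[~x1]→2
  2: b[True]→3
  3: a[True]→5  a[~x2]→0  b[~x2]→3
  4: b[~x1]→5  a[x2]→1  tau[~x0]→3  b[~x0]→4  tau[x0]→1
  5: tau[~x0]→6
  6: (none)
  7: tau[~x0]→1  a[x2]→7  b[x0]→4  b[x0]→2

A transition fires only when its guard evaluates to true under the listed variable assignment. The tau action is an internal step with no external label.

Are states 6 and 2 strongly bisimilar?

Bisimulation quotient by refinement:
  P[0] = {{0,1,2,3,4,5,6,7}}
  P[1] = {{0,2},{1},{3},{4},{5,6},{7}}
stable after 2 split(s): 6 block(s)
6∈{5,6}, 2∈{0,2}

Answer: NOT BISIMILAR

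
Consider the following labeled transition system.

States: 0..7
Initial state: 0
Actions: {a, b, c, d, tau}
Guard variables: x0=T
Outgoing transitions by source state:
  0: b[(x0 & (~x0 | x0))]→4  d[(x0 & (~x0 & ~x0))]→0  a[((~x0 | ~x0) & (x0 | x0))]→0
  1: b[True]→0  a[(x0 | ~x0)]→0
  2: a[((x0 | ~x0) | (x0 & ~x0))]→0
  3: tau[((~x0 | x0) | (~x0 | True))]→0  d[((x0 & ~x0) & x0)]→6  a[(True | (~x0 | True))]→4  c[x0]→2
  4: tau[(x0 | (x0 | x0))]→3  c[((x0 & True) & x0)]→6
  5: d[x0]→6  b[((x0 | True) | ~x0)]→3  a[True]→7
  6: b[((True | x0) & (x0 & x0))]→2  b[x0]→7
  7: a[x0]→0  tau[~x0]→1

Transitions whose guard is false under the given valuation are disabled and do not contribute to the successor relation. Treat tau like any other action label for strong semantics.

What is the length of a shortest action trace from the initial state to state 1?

Answer: UNREACHABLE

Analysis:
BFS to 1:
  L0 = {0}
  L1 = {4}
  L2 = {3,6}
  L3 = {2,7}
1 never appears.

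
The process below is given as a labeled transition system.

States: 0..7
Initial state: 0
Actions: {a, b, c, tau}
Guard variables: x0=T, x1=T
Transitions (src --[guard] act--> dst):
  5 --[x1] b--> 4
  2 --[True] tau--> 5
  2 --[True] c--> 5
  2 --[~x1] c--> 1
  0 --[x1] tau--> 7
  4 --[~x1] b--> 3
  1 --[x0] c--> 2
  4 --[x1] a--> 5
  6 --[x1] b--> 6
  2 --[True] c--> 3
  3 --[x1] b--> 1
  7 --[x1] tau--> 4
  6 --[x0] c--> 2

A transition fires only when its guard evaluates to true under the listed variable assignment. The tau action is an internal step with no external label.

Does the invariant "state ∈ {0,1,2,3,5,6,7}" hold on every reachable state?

Answer: INVARIANT VIOLATED at state 4

Analysis:
Allowed set {0,1,2,3,5,6,7}
Reach set: {0,4,5,7}
  0: safe
  4: outside
  5: safe
  7: safe
counterexample path to 4: tau·tau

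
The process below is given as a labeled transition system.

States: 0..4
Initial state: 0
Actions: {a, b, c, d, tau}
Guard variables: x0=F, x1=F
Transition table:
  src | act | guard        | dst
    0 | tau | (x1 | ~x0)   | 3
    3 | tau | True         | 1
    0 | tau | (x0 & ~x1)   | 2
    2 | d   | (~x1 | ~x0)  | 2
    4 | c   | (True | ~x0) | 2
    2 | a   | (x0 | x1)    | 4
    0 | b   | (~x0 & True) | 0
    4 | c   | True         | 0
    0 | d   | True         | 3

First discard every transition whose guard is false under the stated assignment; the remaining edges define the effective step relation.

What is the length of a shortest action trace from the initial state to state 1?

BFS to 1:
  Layer 0: {0}
  Layer 1: {3}
  Layer 2: {1}
depth(1)=2, e.g. d·tau

Answer: 2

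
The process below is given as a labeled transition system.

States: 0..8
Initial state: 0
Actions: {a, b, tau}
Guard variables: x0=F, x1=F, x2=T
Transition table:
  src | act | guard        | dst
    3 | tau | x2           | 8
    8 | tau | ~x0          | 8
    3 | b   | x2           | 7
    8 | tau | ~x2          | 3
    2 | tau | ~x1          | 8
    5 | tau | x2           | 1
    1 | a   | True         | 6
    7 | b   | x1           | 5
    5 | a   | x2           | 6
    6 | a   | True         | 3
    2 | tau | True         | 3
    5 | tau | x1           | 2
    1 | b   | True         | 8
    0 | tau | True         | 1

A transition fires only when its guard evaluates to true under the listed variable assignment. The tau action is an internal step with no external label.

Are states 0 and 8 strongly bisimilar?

Bisimulation quotient by refinement:
  π0 = {{0,1,2,3,4,5,6,7,8}}
  π1 = {{0,2,8},{1},{3},{4,7},{5},{6}}
  π2 = {{0},{1},{2},{3},{4,7},{5},{6},{8}}
stable after 3 split(s): 8 block(s)
class of 0: {0}; class of 8: {8}

Answer: NOT BISIMILAR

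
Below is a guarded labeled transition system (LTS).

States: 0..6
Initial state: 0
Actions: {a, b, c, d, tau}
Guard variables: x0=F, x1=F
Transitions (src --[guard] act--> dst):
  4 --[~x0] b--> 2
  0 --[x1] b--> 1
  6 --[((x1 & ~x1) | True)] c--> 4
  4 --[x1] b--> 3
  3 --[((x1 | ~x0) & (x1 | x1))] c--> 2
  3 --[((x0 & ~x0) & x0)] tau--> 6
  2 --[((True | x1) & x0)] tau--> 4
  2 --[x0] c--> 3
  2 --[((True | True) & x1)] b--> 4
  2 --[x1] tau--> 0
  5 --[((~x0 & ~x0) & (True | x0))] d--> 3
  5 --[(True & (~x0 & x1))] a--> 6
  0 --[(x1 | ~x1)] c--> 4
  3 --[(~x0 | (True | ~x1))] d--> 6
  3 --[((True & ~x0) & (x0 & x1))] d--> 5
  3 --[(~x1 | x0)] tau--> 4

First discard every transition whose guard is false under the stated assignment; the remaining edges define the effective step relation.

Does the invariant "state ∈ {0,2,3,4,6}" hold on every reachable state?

Safe = {0,2,3,4,6}
Reach set: {0,2,4}
  0: ok
  2: ok
  4: ok

Answer: INVARIANT HOLDS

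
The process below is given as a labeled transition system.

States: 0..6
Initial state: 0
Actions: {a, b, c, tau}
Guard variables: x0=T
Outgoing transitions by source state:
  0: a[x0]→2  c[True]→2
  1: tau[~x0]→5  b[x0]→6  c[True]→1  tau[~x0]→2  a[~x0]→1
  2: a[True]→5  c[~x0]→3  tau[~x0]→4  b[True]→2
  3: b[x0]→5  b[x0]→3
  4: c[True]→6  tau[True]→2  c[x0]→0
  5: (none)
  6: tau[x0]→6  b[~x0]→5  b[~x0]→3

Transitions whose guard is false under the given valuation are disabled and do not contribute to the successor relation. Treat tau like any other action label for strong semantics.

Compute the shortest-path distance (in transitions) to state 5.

Breadth-first toward 5:
  depth 0: {0}
  depth 1: {2}
  depth 2: {5}
5 enters at depth 2; path a·a

Answer: 2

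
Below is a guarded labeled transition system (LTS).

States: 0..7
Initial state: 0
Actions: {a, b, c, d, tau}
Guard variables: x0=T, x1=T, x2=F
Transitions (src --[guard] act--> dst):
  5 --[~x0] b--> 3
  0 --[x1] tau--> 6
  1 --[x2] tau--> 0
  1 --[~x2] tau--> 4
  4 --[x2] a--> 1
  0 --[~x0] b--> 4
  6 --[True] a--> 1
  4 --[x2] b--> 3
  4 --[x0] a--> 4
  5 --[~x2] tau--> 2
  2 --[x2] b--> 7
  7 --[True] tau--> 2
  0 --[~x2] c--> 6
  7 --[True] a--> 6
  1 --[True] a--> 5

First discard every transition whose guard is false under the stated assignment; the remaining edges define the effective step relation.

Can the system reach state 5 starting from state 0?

Answer: REACHABLE

Trace:
9 transition(s) survive guard evaluation.
depth 0: {0}
depth 1: {6}  now seen {0,6}
depth 2: {1}  now seen {0,1,6}
depth 3: {4,5}  now seen {0,1,4,5,6}
depth 4: {2}  now seen {0,1,2,4,5,6}
Reachable = {0,1,2,4,5,6}
witness 5: tau·a·a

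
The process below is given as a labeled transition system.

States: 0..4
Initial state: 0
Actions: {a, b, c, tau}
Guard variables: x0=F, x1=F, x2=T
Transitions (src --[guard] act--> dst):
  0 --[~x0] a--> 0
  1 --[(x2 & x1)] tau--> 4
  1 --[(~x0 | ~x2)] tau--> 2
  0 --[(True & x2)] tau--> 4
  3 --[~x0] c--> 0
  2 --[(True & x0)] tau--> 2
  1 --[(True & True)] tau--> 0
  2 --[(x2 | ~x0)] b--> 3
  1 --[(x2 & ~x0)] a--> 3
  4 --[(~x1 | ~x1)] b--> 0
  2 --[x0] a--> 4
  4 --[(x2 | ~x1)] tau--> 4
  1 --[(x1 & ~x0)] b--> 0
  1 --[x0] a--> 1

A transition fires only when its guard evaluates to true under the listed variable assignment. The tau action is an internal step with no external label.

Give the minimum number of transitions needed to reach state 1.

Answer: UNREACHABLE

Analysis:
Layered search for 1:
  Layer 0: {0}
  Layer 1: {4}
1 never appears.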